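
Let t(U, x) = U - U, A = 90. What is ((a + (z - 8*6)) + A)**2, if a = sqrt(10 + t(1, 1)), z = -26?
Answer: (16 + sqrt(10))**2 ≈ 367.19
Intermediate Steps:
t(U, x) = 0
a = sqrt(10) (a = sqrt(10 + 0) = sqrt(10) ≈ 3.1623)
((a + (z - 8*6)) + A)**2 = ((sqrt(10) + (-26 - 8*6)) + 90)**2 = ((sqrt(10) + (-26 - 1*48)) + 90)**2 = ((sqrt(10) + (-26 - 48)) + 90)**2 = ((sqrt(10) - 74) + 90)**2 = ((-74 + sqrt(10)) + 90)**2 = (16 + sqrt(10))**2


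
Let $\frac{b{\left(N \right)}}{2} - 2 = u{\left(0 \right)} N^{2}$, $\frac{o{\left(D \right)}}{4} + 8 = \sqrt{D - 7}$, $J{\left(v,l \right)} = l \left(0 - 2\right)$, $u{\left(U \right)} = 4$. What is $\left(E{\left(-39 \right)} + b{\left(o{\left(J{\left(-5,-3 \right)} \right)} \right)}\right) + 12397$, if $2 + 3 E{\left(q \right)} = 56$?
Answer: $20483 - 2048 i \approx 20483.0 - 2048.0 i$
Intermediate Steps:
$J{\left(v,l \right)} = - 2 l$ ($J{\left(v,l \right)} = l \left(-2\right) = - 2 l$)
$o{\left(D \right)} = -32 + 4 \sqrt{-7 + D}$ ($o{\left(D \right)} = -32 + 4 \sqrt{D - 7} = -32 + 4 \sqrt{-7 + D}$)
$E{\left(q \right)} = 18$ ($E{\left(q \right)} = - \frac{2}{3} + \frac{1}{3} \cdot 56 = - \frac{2}{3} + \frac{56}{3} = 18$)
$b{\left(N \right)} = 4 + 8 N^{2}$ ($b{\left(N \right)} = 4 + 2 \cdot 4 N^{2} = 4 + 8 N^{2}$)
$\left(E{\left(-39 \right)} + b{\left(o{\left(J{\left(-5,-3 \right)} \right)} \right)}\right) + 12397 = \left(18 + \left(4 + 8 \left(-32 + 4 \sqrt{-7 - -6}\right)^{2}\right)\right) + 12397 = \left(18 + \left(4 + 8 \left(-32 + 4 \sqrt{-7 + 6}\right)^{2}\right)\right) + 12397 = \left(18 + \left(4 + 8 \left(-32 + 4 \sqrt{-1}\right)^{2}\right)\right) + 12397 = \left(18 + \left(4 + 8 \left(-32 + 4 i\right)^{2}\right)\right) + 12397 = \left(22 + 8 \left(-32 + 4 i\right)^{2}\right) + 12397 = 12419 + 8 \left(-32 + 4 i\right)^{2}$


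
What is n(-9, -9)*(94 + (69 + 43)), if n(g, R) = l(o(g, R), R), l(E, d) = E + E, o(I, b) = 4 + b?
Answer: -2060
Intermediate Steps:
l(E, d) = 2*E
n(g, R) = 8 + 2*R (n(g, R) = 2*(4 + R) = 8 + 2*R)
n(-9, -9)*(94 + (69 + 43)) = (8 + 2*(-9))*(94 + (69 + 43)) = (8 - 18)*(94 + 112) = -10*206 = -2060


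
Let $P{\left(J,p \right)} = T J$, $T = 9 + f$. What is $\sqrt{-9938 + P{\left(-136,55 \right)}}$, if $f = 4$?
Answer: $i \sqrt{11706} \approx 108.19 i$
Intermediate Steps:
$T = 13$ ($T = 9 + 4 = 13$)
$P{\left(J,p \right)} = 13 J$
$\sqrt{-9938 + P{\left(-136,55 \right)}} = \sqrt{-9938 + 13 \left(-136\right)} = \sqrt{-9938 - 1768} = \sqrt{-11706} = i \sqrt{11706}$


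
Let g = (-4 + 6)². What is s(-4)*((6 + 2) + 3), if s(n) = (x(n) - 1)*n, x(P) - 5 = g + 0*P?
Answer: -352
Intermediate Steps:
g = 4 (g = 2² = 4)
x(P) = 9 (x(P) = 5 + (4 + 0*P) = 5 + (4 + 0) = 5 + 4 = 9)
s(n) = 8*n (s(n) = (9 - 1)*n = 8*n)
s(-4)*((6 + 2) + 3) = (8*(-4))*((6 + 2) + 3) = -32*(8 + 3) = -32*11 = -352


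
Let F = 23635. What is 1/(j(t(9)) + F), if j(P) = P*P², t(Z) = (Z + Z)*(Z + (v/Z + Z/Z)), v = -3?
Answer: 1/5291659 ≈ 1.8898e-7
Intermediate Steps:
t(Z) = 2*Z*(1 + Z - 3/Z) (t(Z) = (Z + Z)*(Z + (-3/Z + Z/Z)) = (2*Z)*(Z + (-3/Z + 1)) = (2*Z)*(Z + (1 - 3/Z)) = (2*Z)*(1 + Z - 3/Z) = 2*Z*(1 + Z - 3/Z))
j(P) = P³
1/(j(t(9)) + F) = 1/((-6 + 2*9 + 2*9²)³ + 23635) = 1/((-6 + 18 + 2*81)³ + 23635) = 1/((-6 + 18 + 162)³ + 23635) = 1/(174³ + 23635) = 1/(5268024 + 23635) = 1/5291659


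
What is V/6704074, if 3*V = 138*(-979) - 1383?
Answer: -45495/6704074 ≈ -0.0067862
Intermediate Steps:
V = -45495 (V = (138*(-979) - 1383)/3 = (-135102 - 1383)/3 = (⅓)*(-136485) = -45495)
V/6704074 = -45495/6704074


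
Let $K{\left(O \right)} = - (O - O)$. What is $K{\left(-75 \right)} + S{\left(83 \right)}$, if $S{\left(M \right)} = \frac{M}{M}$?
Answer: $1$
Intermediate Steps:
$S{\left(M \right)} = 1$
$K{\left(O \right)} = 0$ ($K{\left(O \right)} = \left(-1\right) 0 = 0$)
$K{\left(-75 \right)} + S{\left(83 \right)} = 0 + 1 = 1$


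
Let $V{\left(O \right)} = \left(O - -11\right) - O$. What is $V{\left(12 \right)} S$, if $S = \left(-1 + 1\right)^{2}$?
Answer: $0$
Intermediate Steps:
$V{\left(O \right)} = 11$ ($V{\left(O \right)} = \left(O + 11\right) - O = \left(11 + O\right) - O = 11$)
$S = 0$ ($S = 0^{2} = 0$)
$V{\left(12 \right)} S = 11 \cdot 0 = 0$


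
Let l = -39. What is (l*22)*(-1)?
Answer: 858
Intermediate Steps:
(l*22)*(-1) = -39*22*(-1) = -858*(-1) = 858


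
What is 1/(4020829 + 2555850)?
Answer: 1/6576679 ≈ 1.5205e-7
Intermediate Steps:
1/(4020829 + 2555850) = 1/6576679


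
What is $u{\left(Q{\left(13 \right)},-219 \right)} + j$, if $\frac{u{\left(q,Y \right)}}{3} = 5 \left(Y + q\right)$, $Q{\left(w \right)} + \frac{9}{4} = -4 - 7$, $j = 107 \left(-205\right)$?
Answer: $- \frac{101675}{4} \approx -25419.0$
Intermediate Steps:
$j = -21935$
$Q{\left(w \right)} = - \frac{53}{4}$ ($Q{\left(w \right)} = - \frac{9}{4} - 11 = - \frac{53}{4}$)
$u{\left(q,Y \right)} = 15 Y + 15 q$ ($u{\left(q,Y \right)} = 3 \cdot 5 \left(Y + q\right) = 3 \left(5 Y + 5 q\right) = 15 Y + 15 q$)
$u{\left(Q{\left(13 \right)},-219 \right)} + j = \left(15 \left(-219\right) + 15 \left(- \frac{53}{4}\right)\right) - 21935 = \left(-3285 - \frac{795}{4}\right) - 21935 = - \frac{13935}{4} - 21935 = - \frac{101675}{4}$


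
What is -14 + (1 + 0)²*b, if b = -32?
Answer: -46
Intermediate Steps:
-14 + (1 + 0)²*b = -14 + (1 + 0)²*(-32) = -14 + 1²*(-32) = -14 + 1*(-32) = -14 - 32 = -46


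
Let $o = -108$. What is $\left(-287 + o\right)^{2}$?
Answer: $156025$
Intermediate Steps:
$\left(-287 + o\right)^{2} = \left(-287 - 108\right)^{2} = \left(-395\right)^{2} = 156025$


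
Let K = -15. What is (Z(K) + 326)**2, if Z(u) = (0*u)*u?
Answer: 106276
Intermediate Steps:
Z(u) = 0 (Z(u) = 0*u = 0)
(Z(K) + 326)**2 = (0 + 326)**2 = 326**2 = 106276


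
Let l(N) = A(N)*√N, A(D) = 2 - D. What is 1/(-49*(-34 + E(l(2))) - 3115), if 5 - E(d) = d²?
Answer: -1/1694 ≈ -0.00059032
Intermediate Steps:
l(N) = √N*(2 - N) (l(N) = (2 - N)*√N = √N*(2 - N))
E(d) = 5 - d²
1/(-49*(-34 + E(l(2))) - 3115) = 1/(-49*(-34 + (5 - (√2*(2 - 1*2))²)) - 3115) = 1/(-49*(-34 + (5 - (√2*(2 - 2))²)) - 3115) = 1/(-49*(-34 + (5 - (√2*0)²)) - 3115) = 1/(-49*(-34 + (5 - 1*0²)) - 3115) = 1/(-49*(-34 + (5 - 1*0)) - 3115) = 1/(-49*(-34 + (5 + 0)) - 3115) = 1/(-49*(-34 + 5) - 3115) = 1/(-49*(-29) - 3115) = 1/(1421 - 3115) = 1/(-1694) = -1/1694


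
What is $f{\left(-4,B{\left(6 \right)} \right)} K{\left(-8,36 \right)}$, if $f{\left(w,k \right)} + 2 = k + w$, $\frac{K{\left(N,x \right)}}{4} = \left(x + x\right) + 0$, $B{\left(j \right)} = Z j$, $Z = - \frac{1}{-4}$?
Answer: $-1296$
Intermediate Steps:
$Z = \frac{1}{4}$ ($Z = \left(-1\right) \left(- \frac{1}{4}\right) = \frac{1}{4} \approx 0.25$)
$B{\left(j \right)} = \frac{j}{4}$
$K{\left(N,x \right)} = 8 x$ ($K{\left(N,x \right)} = 4 \left(\left(x + x\right) + 0\right) = 4 \left(2 x + 0\right) = 4 \cdot 2 x = 8 x$)
$f{\left(w,k \right)} = -2 + k + w$ ($f{\left(w,k \right)} = -2 + \left(k + w\right) = -2 + k + w$)
$f{\left(-4,B{\left(6 \right)} \right)} K{\left(-8,36 \right)} = \left(-2 + \frac{1}{4} \cdot 6 - 4\right) 8 \cdot 36 = \left(-2 + \frac{3}{2} - 4\right) 288 = \left(- \frac{9}{2}\right) 288 = -1296$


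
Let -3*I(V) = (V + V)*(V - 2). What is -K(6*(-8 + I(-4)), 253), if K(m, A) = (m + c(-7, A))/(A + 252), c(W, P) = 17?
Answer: 127/505 ≈ 0.25149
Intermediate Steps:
I(V) = -2*V*(-2 + V)/3 (I(V) = -(V + V)*(V - 2)/3 = -2*V*(-2 + V)/3)
K(m, A) = (17 + m)/(252 + A) (K(m, A) = (m + 17)/(A + 252) = (17 + m)/(252 + A))
-K(6*(-8 + I(-4)), 253) = -(17 + 6*(-8 + (⅔)*(-4)*(2 - 1*(-4))))/(252 + 253) = -(17 + 6*(-8 + (⅔)*(-4)*(2 + 4)))/505 = -(17 + 6*(-8 + (⅔)*(-4)*6))/505 = -(17 + 6*(-8 - 16))/505 = -(17 + 6*(-24))/505 = -(17 - 144)/505 = -(-127)/505 = -1*(-127/505) = 127/505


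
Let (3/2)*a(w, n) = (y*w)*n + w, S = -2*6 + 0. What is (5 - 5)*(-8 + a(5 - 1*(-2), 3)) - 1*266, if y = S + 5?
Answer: -266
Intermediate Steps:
S = -12 (S = -12 + 0 = -12)
y = -7 (y = -12 + 5 = -7)
a(w, n) = 2*w/3 - 14*n*w/3 (a(w, n) = 2*((-7*w)*n + w)/3 = 2*(-7*n*w + w)/3 = 2*(w - 7*n*w)/3 = 2*w/3 - 14*n*w/3)
(5 - 5)*(-8 + a(5 - 1*(-2), 3)) - 1*266 = (5 - 5)*(-8 + 2*(5 - 1*(-2))*(1 - 7*3)/3) - 1*266 = 0*(-8 + 2*(5 + 2)*(1 - 21)/3) - 266 = 0*(-8 + (⅔)*7*(-20)) - 266 = 0*(-8 - 280/3) - 266 = 0*(-304/3) - 266 = 0 - 266 = -266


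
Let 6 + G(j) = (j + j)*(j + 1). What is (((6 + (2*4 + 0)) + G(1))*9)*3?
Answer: 324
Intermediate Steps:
G(j) = -6 + 2*j*(1 + j) (G(j) = -6 + (j + j)*(j + 1) = -6 + (2*j)*(1 + j) = -6 + 2*j*(1 + j))
(((6 + (2*4 + 0)) + G(1))*9)*3 = (((6 + (2*4 + 0)) + (-6 + 2*1 + 2*1**2))*9)*3 = (((6 + (8 + 0)) + (-6 + 2 + 2*1))*9)*3 = (((6 + 8) + (-6 + 2 + 2))*9)*3 = ((14 - 2)*9)*3 = (12*9)*3 = 108*3 = 324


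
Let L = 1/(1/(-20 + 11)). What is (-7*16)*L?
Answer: 1008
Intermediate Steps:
L = -9 (L = 1/(1/(-9)) = 1/(-⅑) = -9)
(-7*16)*L = -7*16*(-9) = -112*(-9) = 1008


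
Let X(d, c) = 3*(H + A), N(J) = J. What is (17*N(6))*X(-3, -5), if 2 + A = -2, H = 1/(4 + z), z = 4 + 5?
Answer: -15606/13 ≈ -1200.5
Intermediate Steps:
z = 9
H = 1/13 (H = 1/(4 + 9) = 1/13 ≈ 0.076923)
A = -4 (A = -2 - 2 = -4)
X(d, c) = -153/13 (X(d, c) = 3*(1/13 - 4) = 3*(-51/13) = -153/13)
(17*N(6))*X(-3, -5) = (17*6)*(-153/13) = 102*(-153/13) = -15606/13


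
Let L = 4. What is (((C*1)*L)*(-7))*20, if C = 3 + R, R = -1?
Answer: -1120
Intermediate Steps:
C = 2 (C = 3 - 1 = 2)
(((C*1)*L)*(-7))*20 = (((2*1)*4)*(-7))*20 = ((2*4)*(-7))*20 = (8*(-7))*20 = -56*20 = -1120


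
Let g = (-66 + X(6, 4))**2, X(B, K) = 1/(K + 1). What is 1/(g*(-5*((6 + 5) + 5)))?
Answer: -5/1731856 ≈ -2.8871e-6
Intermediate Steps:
X(B, K) = 1/(1 + K)
g = 108241/25 (g = (-66 + 1/(1 + 4))**2 = (-66 + 1/5)**2 = (-329/5)**2 = 108241/25 ≈ 4329.6)
1/(g*(-5*((6 + 5) + 5))) = 1/(108241*(-5*((6 + 5) + 5))/25) = 1/(108241*(-5*(11 + 5))/25) = 1/(108241*(-5*16)/25) = 1/((108241/25)*(-80)) = 1/(-1731856/5) = -5/1731856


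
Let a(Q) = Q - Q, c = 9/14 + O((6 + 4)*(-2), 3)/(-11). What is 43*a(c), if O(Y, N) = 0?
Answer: 0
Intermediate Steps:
c = 9/14 (c = 9/14 + 0/(-11) = 9*(1/14) + 0*(-1/11) = 9/14 + 0 = 9/14 ≈ 0.64286)
a(Q) = 0
43*a(c) = 43*0 = 0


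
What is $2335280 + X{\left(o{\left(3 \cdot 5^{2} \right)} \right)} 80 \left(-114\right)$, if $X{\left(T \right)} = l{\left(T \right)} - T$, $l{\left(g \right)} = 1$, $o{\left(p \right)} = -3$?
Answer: $2298800$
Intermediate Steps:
$X{\left(T \right)} = 1 - T$
$2335280 + X{\left(o{\left(3 \cdot 5^{2} \right)} \right)} 80 \left(-114\right) = 2335280 + \left(1 - -3\right) 80 \left(-114\right) = 2335280 + \left(1 + 3\right) 80 \left(-114\right) = 2335280 + 4 \cdot 80 \left(-114\right) = 2335280 + 320 \left(-114\right) = 2335280 - 36480 = 2298800$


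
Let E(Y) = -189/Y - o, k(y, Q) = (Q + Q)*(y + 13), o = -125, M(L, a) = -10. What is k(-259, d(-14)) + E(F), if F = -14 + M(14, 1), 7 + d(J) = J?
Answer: 83719/8 ≈ 10465.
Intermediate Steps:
d(J) = -7 + J
F = -24 (F = -14 - 10 = -24)
k(y, Q) = 2*Q*(13 + y) (k(y, Q) = (2*Q)*(13 + y) = 2*Q*(13 + y))
E(Y) = 125 - 189/Y (E(Y) = -189/Y - 1*(-125) = -189/Y + 125 = 125 - 189/Y)
k(-259, d(-14)) + E(F) = 2*(-7 - 14)*(13 - 259) + (125 - 189/(-24)) = 2*(-21)*(-246) + (125 - 189*(-1/24)) = 10332 + (125 + 63/8) = 10332 + 1063/8 = 83719/8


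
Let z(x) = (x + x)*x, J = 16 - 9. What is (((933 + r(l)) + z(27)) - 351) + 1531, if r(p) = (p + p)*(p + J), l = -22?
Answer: 4231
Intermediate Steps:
J = 7
z(x) = 2*x² (z(x) = (2*x)*x = 2*x²)
r(p) = 2*p*(7 + p) (r(p) = (p + p)*(p + 7) = (2*p)*(7 + p) = 2*p*(7 + p))
(((933 + r(l)) + z(27)) - 351) + 1531 = (((933 + 2*(-22)*(7 - 22)) + 2*27²) - 351) + 1531 = (((933 + 2*(-22)*(-15)) + 2*729) - 351) + 1531 = (((933 + 660) + 1458) - 351) + 1531 = ((1593 + 1458) - 351) + 1531 = (3051 - 351) + 1531 = 2700 + 1531 = 4231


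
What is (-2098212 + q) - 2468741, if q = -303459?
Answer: -4870412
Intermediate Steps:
(-2098212 + q) - 2468741 = (-2098212 - 303459) - 2468741 = -2401671 - 2468741 = -4870412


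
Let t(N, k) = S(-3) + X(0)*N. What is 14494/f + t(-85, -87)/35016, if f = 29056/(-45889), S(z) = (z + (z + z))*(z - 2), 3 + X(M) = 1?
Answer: -1455604150351/63589056 ≈ -22891.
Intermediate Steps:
X(M) = -2 (X(M) = -3 + 1 = -2)
S(z) = 3*z*(-2 + z) (S(z) = (z + 2*z)*(-2 + z) = (3*z)*(-2 + z) = 3*z*(-2 + z))
t(N, k) = 45 - 2*N (t(N, k) = 3*(-3)*(-2 - 3) - 2*N = 3*(-3)*(-5) - 2*N = 45 - 2*N)
f = -29056/45889 (f = 29056*(-1/45889) = -29056/45889 ≈ -0.63318)
14494/f + t(-85, -87)/35016 = 14494/(-29056/45889) + (45 - 2*(-85))/35016 = 14494*(-45889/29056) + (45 + 170)*(1/35016) = -332557583/14528 + 215*(1/35016) = -332557583/14528 + 215/35016 = -1455604150351/63589056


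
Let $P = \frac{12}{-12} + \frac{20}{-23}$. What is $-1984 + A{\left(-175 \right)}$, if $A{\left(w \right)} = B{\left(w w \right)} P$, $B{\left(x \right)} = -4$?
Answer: $- \frac{45460}{23} \approx -1976.5$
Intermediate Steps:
$P = - \frac{43}{23}$ ($P = 12 \left(- \frac{1}{12}\right) + 20 \left(- \frac{1}{23}\right) = -1 - \frac{20}{23} = - \frac{43}{23} \approx -1.8696$)
$A{\left(w \right)} = \frac{172}{23}$ ($A{\left(w \right)} = \left(-4\right) \left(- \frac{43}{23}\right) = \frac{172}{23}$)
$-1984 + A{\left(-175 \right)} = -1984 + \frac{172}{23} = - \frac{45460}{23}$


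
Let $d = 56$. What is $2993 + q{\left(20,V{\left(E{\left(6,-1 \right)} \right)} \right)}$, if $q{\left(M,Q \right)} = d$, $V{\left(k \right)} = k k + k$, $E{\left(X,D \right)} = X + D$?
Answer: $3049$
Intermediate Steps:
$E{\left(X,D \right)} = D + X$
$V{\left(k \right)} = k + k^{2}$ ($V{\left(k \right)} = k^{2} + k = k + k^{2}$)
$q{\left(M,Q \right)} = 56$
$2993 + q{\left(20,V{\left(E{\left(6,-1 \right)} \right)} \right)} = 2993 + 56 = 3049$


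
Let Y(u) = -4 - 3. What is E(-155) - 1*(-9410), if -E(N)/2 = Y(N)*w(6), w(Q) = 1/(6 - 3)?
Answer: 28244/3 ≈ 9414.7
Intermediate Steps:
w(Q) = ⅓ (w(Q) = 1/3 = ⅓)
Y(u) = -7
E(N) = 14/3 (E(N) = -(-14)/3 = -2*(-7/3) = 14/3)
E(-155) - 1*(-9410) = 14/3 - 1*(-9410) = 14/3 + 9410 = 28244/3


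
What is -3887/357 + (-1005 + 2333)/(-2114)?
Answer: -620801/53907 ≈ -11.516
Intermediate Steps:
-3887/357 + (-1005 + 2333)/(-2114) = -3887*1/357 + 1328*(-1/2114) = -3887/357 - 664/1057 = -620801/53907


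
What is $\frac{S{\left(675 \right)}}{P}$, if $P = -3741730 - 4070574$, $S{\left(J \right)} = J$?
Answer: $- \frac{675}{7812304} \approx -8.6402 \cdot 10^{-5}$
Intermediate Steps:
$P = -7812304$ ($P = -3741730 - 4070574 = -7812304$)
$\frac{S{\left(675 \right)}}{P} = \frac{675}{-7812304} = 675 \left(- \frac{1}{7812304}\right) = - \frac{675}{7812304}$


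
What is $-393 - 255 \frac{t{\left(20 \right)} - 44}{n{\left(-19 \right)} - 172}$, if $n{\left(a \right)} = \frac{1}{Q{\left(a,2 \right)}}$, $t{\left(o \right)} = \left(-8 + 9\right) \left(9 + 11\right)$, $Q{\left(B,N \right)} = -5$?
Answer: $- \frac{122991}{287} \approx -428.54$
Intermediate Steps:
$t{\left(o \right)} = 20$ ($t{\left(o \right)} = 1 \cdot 20 = 20$)
$n{\left(a \right)} = - \frac{1}{5}$ ($n{\left(a \right)} = \frac{1}{-5} = - \frac{1}{5}$)
$-393 - 255 \frac{t{\left(20 \right)} - 44}{n{\left(-19 \right)} - 172} = -393 - 255 \frac{20 - 44}{- \frac{1}{5} - 172} = -393 - 255 \left(- \frac{24}{- \frac{861}{5}}\right) = -393 - 255 \left(\left(-24\right) \left(- \frac{5}{861}\right)\right) = -393 - \frac{10200}{287} = - \frac{122991}{287}$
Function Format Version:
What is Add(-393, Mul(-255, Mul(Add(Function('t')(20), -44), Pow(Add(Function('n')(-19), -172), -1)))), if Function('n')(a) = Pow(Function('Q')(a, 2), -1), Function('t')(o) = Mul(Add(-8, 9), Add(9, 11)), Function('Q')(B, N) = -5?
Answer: Rational(-122991, 287) ≈ -428.54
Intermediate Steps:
Function('t')(o) = 20 (Function('t')(o) = Mul(1, 20) = 20)
Function('n')(a) = Rational(-1, 5) (Function('n')(a) = Pow(-5, -1) = Rational(-1, 5))
Add(-393, Mul(-255, Mul(Add(Function('t')(20), -44), Pow(Add(Function('n')(-19), -172), -1)))) = Add(-393, Mul(-255, Mul(Add(20, -44), Pow(Add(Rational(-1, 5), -172), -1)))) = Add(-393, Mul(-255, Mul(-24, Pow(Rational(-861, 5), -1)))) = Add(-393, Mul(-255, Mul(-24, Rational(-5, 861)))) = Add(-393, Mul(-255, Rational(40, 287))) = Add(-393, Rational(-10200, 287)) = Rational(-122991, 287)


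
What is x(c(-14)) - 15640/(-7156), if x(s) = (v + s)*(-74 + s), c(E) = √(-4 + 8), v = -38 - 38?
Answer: 9535702/1789 ≈ 5330.2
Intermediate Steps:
v = -76
c(E) = 2 (c(E) = √4 = 2)
x(s) = (-76 + s)*(-74 + s)
x(c(-14)) - 15640/(-7156) = (5624 + 2² - 150*2) - 15640/(-7156) = (5624 + 4 - 300) - 15640*(-1)/7156 = 5328 - 1*(-3910/1789) = 5328 + 3910/1789 = 9535702/1789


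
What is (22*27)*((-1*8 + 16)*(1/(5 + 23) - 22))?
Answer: -730620/7 ≈ -1.0437e+5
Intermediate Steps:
(22*27)*((-1*8 + 16)*(1/(5 + 23) - 22)) = 594*((-8 + 16)*(1/28 - 22)) = 594*(8*(1/28 - 22)) = 594*(8*(-615/28)) = 594*(-1230/7) = -730620/7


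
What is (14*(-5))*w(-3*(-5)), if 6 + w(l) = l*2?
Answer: -1680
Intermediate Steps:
w(l) = -6 + 2*l (w(l) = -6 + l*2 = -6 + 2*l)
(14*(-5))*w(-3*(-5)) = (14*(-5))*(-6 + 2*(-3*(-5))) = -70*(-6 + 2*15) = -70*(-6 + 30) = -70*24 = -1680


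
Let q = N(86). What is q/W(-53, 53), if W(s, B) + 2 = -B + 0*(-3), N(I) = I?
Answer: -86/55 ≈ -1.5636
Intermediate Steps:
q = 86
W(s, B) = -2 - B (W(s, B) = -2 + (-B + 0*(-3)) = -2 + (-B + 0) = -2 - B)
q/W(-53, 53) = 86/(-2 - 1*53) = 86/(-2 - 53) = 86/(-55) = 86*(-1/55) = -86/55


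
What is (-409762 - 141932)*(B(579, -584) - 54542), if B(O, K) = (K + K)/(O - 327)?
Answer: 631954075324/21 ≈ 3.0093e+10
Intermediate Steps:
B(O, K) = 2*K/(-327 + O) (B(O, K) = (2*K)/(-327 + O) = 2*K/(-327 + O))
(-409762 - 141932)*(B(579, -584) - 54542) = (-409762 - 141932)*(2*(-584)/(-327 + 579) - 54542) = -551694*(2*(-584)/252 - 54542) = -551694*(2*(-584)*(1/252) - 54542) = -551694*(-292/63 - 54542) = -551694*(-3436438/63) = 631954075324/21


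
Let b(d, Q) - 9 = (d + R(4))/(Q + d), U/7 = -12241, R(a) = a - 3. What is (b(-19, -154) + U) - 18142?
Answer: -17960842/173 ≈ -1.0382e+5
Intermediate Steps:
R(a) = -3 + a
U = -85687 (U = 7*(-12241) = -85687)
b(d, Q) = 9 + (1 + d)/(Q + d) (b(d, Q) = 9 + (d + (-3 + 4))/(Q + d) = 9 + (d + 1)/(Q + d) = 9 + (1 + d)/(Q + d))
(b(-19, -154) + U) - 18142 = ((1 + 9*(-154) + 10*(-19))/(-154 - 19) - 85687) - 18142 = ((1 - 1386 - 190)/(-173) - 85687) - 18142 = (-1/173*(-1575) - 85687) - 18142 = (1575/173 - 85687) - 18142 = -14822276/173 - 18142 = -17960842/173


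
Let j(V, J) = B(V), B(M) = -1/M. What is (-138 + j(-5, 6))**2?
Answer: 474721/25 ≈ 18989.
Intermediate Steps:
j(V, J) = -1/V
(-138 + j(-5, 6))**2 = (-138 - 1/(-5))**2 = (-138 - 1*(-1/5))**2 = (-138 + 1/5)**2 = (-689/5)**2 = 474721/25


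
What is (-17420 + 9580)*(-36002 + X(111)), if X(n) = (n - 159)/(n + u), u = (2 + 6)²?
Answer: 1411289152/5 ≈ 2.8226e+8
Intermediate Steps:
u = 64 (u = 8² = 64)
X(n) = (-159 + n)/(64 + n) (X(n) = (n - 159)/(n + 64) = (-159 + n)/(64 + n))
(-17420 + 9580)*(-36002 + X(111)) = (-17420 + 9580)*(-36002 + (-159 + 111)/(64 + 111)) = -7840*(-36002 - 48/175) = -7840*(-6300398/175) = 1411289152/5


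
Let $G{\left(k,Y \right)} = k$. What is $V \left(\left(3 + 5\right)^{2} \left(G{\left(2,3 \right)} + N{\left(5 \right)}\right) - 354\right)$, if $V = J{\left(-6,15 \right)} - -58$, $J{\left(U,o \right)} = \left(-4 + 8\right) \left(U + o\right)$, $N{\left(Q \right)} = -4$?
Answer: $-45308$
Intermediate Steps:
$J{\left(U,o \right)} = 4 U + 4 o$ ($J{\left(U,o \right)} = 4 \left(U + o\right) = 4 U + 4 o$)
$V = 94$ ($V = \left(4 \left(-6\right) + 4 \cdot 15\right) - -58 = \left(-24 + 60\right) + 58 = 36 + 58 = 94$)
$V \left(\left(3 + 5\right)^{2} \left(G{\left(2,3 \right)} + N{\left(5 \right)}\right) - 354\right) = 94 \left(\left(3 + 5\right)^{2} \left(2 - 4\right) - 354\right) = 94 \left(8^{2} \left(-2\right) - 354\right) = 94 \left(64 \left(-2\right) - 354\right) = 94 \left(-128 - 354\right) = 94 \left(-482\right) = -45308$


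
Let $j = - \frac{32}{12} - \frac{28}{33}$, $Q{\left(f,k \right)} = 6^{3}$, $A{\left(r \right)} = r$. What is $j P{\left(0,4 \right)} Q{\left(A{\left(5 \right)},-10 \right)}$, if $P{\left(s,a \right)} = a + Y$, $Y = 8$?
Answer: $- \frac{100224}{11} \approx -9111.3$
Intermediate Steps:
$Q{\left(f,k \right)} = 216$
$P{\left(s,a \right)} = 8 + a$ ($P{\left(s,a \right)} = a + 8 = 8 + a$)
$j = - \frac{116}{33}$ ($j = \left(-32\right) \frac{1}{12} - \frac{28}{33} = - \frac{8}{3} - \frac{28}{33} = - \frac{116}{33} \approx -3.5152$)
$j P{\left(0,4 \right)} Q{\left(A{\left(5 \right)},-10 \right)} = - \frac{116 \left(8 + 4\right)}{33} \cdot 216 = \left(- \frac{116}{33}\right) 12 \cdot 216 = \left(- \frac{464}{11}\right) 216 = - \frac{100224}{11}$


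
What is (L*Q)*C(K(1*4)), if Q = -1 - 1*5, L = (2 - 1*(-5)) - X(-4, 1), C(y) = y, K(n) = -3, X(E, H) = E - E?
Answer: 126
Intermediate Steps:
X(E, H) = 0
L = 7 (L = (2 - 1*(-5)) - 1*0 = (2 + 5) + 0 = 7 + 0 = 7)
Q = -6 (Q = -1 - 5 = -6)
(L*Q)*C(K(1*4)) = (7*(-6))*(-3) = -42*(-3) = 126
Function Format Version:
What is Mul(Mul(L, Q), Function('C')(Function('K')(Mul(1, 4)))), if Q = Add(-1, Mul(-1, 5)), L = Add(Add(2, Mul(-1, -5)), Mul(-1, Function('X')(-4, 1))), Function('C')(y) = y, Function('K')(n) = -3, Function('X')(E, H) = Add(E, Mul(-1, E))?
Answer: 126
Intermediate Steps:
Function('X')(E, H) = 0
L = 7 (L = Add(Add(2, Mul(-1, -5)), Mul(-1, 0)) = Add(Add(2, 5), 0) = Add(7, 0) = 7)
Q = -6 (Q = Add(-1, -5) = -6)
Mul(Mul(L, Q), Function('C')(Function('K')(Mul(1, 4)))) = Mul(Mul(7, -6), -3) = Mul(-42, -3) = 126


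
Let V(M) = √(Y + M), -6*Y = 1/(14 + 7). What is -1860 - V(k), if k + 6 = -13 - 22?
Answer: -1860 - I*√72338/42 ≈ -1860.0 - 6.4037*I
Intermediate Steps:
k = -41 (k = -6 + (-13 - 22) = -6 - 35 = -41)
Y = -1/126 (Y = -1/(6*(14 + 7)) = -⅙/21 = -⅙*1/21 = -1/126 ≈ -0.0079365)
V(M) = √(-1/126 + M)
-1860 - V(k) = -1860 - √(-14 + 1764*(-41))/42 = -1860 - √(-14 - 72324)/42 = -1860 - √(-72338)/42 = -1860 - I*√72338/42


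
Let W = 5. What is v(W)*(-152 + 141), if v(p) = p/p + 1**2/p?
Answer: -66/5 ≈ -13.200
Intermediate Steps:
v(p) = 1 + 1/p
v(W)*(-152 + 141) = ((1 + 5)/5)*(-152 + 141) = ((1/5)*6)*(-11) = (6/5)*(-11) = -66/5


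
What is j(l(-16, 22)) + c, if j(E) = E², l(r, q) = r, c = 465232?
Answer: 465488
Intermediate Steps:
j(l(-16, 22)) + c = (-16)² + 465232 = 256 + 465232 = 465488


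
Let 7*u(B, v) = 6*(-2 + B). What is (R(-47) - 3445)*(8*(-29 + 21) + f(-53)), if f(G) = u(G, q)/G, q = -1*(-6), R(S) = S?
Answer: 81761688/371 ≈ 2.2038e+5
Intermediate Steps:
q = 6
u(B, v) = -12/7 + 6*B/7 (u(B, v) = (6*(-2 + B))/7 = (-12 + 6*B)/7 = -12/7 + 6*B/7)
f(G) = (-12/7 + 6*G/7)/G
(R(-47) - 3445)*(8*(-29 + 21) + f(-53)) = (-47 - 3445)*(8*(-29 + 21) + (6/7)*(-2 - 53)/(-53)) = -3492*(8*(-8) + (6/7)*(-1/53)*(-55)) = -3492*(-64 + 330/371) = -3492*(-23414/371) = 81761688/371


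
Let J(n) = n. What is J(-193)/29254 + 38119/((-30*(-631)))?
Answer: 277869934/138444555 ≈ 2.0071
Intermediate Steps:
J(-193)/29254 + 38119/((-30*(-631))) = -193/29254 + 38119/((-30*(-631))) = -193*1/29254 + 38119/18930 = -193/29254 + 38119*(1/18930) = -193/29254 + 38119/18930 = 277869934/138444555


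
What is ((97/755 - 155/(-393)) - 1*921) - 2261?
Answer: -943991984/296715 ≈ -3181.5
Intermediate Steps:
((97/755 - 155/(-393)) - 1*921) - 2261 = ((97*(1/755) - 155*(-1/393)) - 921) - 2261 = ((97/755 + 155/393) - 921) - 2261 = (155146/296715 - 921) - 2261 = -273119369/296715 - 2261 = -943991984/296715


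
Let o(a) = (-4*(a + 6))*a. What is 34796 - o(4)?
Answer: 34956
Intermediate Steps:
o(a) = a*(-24 - 4*a) (o(a) = (-4*(6 + a))*a = (-24 - 4*a)*a = a*(-24 - 4*a))
34796 - o(4) = 34796 - (-4)*4*(6 + 4) = 34796 - (-4)*4*10 = 34796 - 1*(-160) = 34796 + 160 = 34956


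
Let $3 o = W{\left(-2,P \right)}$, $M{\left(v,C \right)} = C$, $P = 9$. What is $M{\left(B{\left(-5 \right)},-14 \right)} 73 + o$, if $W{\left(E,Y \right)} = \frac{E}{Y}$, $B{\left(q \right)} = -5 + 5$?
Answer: $- \frac{27596}{27} \approx -1022.1$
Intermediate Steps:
$B{\left(q \right)} = 0$
$o = - \frac{2}{27}$ ($o = \frac{\left(-2\right) \frac{1}{9}}{3} = \frac{1}{3} \left(- \frac{2}{9}\right) = - \frac{2}{27} \approx -0.074074$)
$M{\left(B{\left(-5 \right)},-14 \right)} 73 + o = \left(-14\right) 73 - \frac{2}{27} = -1022 - \frac{2}{27} = - \frac{27596}{27}$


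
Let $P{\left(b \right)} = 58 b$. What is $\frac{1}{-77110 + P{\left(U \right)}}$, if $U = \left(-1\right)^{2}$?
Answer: $- \frac{1}{77052} \approx -1.2978 \cdot 10^{-5}$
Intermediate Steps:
$U = 1$
$\frac{1}{-77110 + P{\left(U \right)}} = \frac{1}{-77110 + 58 \cdot 1} = \frac{1}{-77110 + 58} = \frac{1}{-77052} = - \frac{1}{77052}$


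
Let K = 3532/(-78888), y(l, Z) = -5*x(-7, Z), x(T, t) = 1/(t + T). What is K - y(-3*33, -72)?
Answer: -168367/1558038 ≈ -0.10806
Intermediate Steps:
x(T, t) = 1/(T + t)
y(l, Z) = -5/(-7 + Z)
K = -883/19722 (K = 3532*(-1/78888) = -883/19722 ≈ -0.044772)
K - y(-3*33, -72) = -883/19722 - (-5)/(-7 - 72) = -883/19722 - (-5)/(-79) = -883/19722 - (-5)*(-1)/79 = -883/19722 - 1*5/79 = -883/19722 - 5/79 = -168367/1558038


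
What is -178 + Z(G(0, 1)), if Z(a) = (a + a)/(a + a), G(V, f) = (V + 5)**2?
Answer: -177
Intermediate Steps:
G(V, f) = (5 + V)**2
Z(a) = 1 (Z(a) = (2*a)/((2*a)) = (2*a)*(1/(2*a)) = 1)
-178 + Z(G(0, 1)) = -178 + 1 = -177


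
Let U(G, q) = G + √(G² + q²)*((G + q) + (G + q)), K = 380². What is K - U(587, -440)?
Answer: 143813 - 294*√538169 ≈ -71865.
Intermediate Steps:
K = 144400
U(G, q) = G + √(G² + q²)*(2*G + 2*q)
K - U(587, -440) = 144400 - (587 + 2*587*√(587² + (-440)²) + 2*(-440)*√(587² + (-440)²)) = 144400 - (587 + 2*587*√(344569 + 193600) + 2*(-440)*√(344569 + 193600)) = 144400 - (587 + 2*587*√538169 + 2*(-440)*√538169) = 144400 - (587 + 1174*√538169 - 880*√538169) = 144400 - (587 + 294*√538169) = 144400 + (-587 - 294*√538169) = 143813 - 294*√538169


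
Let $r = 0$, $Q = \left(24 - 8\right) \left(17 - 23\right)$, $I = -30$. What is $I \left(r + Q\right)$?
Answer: $2880$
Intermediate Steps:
$Q = -96$ ($Q = 16 \left(-6\right) = -96$)
$I \left(r + Q\right) = - 30 \left(0 - 96\right) = \left(-30\right) \left(-96\right) = 2880$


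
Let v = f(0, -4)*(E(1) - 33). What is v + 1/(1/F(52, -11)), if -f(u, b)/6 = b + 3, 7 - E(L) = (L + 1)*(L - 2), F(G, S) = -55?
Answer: -199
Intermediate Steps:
E(L) = 7 - (1 + L)*(-2 + L) (E(L) = 7 - (L + 1)*(L - 2) = 7 - (1 + L)*(-2 + L))
f(u, b) = -18 - 6*b (f(u, b) = -6*(b + 3) = -6*(3 + b) = -18 - 6*b)
v = -144 (v = (-18 - 6*(-4))*((9 + 1 - 1*1²) - 33) = (-18 + 24)*((9 + 1 - 1*1) - 33) = 6*((9 + 1 - 1) - 33) = 6*(9 - 33) = 6*(-24) = -144)
v + 1/(1/F(52, -11)) = -144 + 1/(1/(-55)) = -144 + 1/(-1/55) = -144 - 55 = -199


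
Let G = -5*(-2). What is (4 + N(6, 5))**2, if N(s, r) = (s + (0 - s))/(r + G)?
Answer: 16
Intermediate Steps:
G = 10
N(s, r) = 0 (N(s, r) = (s + (0 - s))/(r + 10) = (s - s)/(10 + r) = 0/(10 + r) = 0)
(4 + N(6, 5))**2 = (4 + 0)**2 = 4**2 = 16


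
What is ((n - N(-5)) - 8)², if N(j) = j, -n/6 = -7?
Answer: 1521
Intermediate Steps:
n = 42 (n = -6*(-7) = 42)
((n - N(-5)) - 8)² = ((42 - 1*(-5)) - 8)² = ((42 + 5) - 8)² = (47 - 8)² = 39² = 1521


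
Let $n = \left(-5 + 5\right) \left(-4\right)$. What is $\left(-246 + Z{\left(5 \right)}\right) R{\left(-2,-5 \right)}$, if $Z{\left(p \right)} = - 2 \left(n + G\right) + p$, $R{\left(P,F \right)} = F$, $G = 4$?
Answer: $1245$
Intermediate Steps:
$n = 0$ ($n = 0 \left(-4\right) = 0$)
$Z{\left(p \right)} = -8 + p$ ($Z{\left(p \right)} = - 2 \left(0 + 4\right) + p = \left(-2\right) 4 + p = -8 + p$)
$\left(-246 + Z{\left(5 \right)}\right) R{\left(-2,-5 \right)} = \left(-246 + \left(-8 + 5\right)\right) \left(-5\right) = \left(-246 - 3\right) \left(-5\right) = \left(-249\right) \left(-5\right) = 1245$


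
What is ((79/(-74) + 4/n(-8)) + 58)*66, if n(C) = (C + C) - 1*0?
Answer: 276837/74 ≈ 3741.0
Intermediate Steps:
n(C) = 2*C (n(C) = 2*C + 0 = 2*C)
((79/(-74) + 4/n(-8)) + 58)*66 = ((79/(-74) + 4/((2*(-8)))) + 58)*66 = ((79*(-1/74) + 4/(-16)) + 58)*66 = ((-79/74 + 4*(-1/16)) + 58)*66 = ((-79/74 - 1/4) + 58)*66 = (-195/148 + 58)*66 = (8389/148)*66 = 276837/74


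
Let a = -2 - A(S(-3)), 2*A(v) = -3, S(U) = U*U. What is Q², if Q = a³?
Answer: 1/64 ≈ 0.015625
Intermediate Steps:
S(U) = U²
A(v) = -3/2 (A(v) = (½)*(-3) = -3/2)
a = -½ (a = -2 - 1*(-3/2) = -2 + 3/2 = -½ ≈ -0.50000)
Q = -⅛ (Q = (-½)³ = -⅛ ≈ -0.12500)
Q² = (-⅛)² = 1/64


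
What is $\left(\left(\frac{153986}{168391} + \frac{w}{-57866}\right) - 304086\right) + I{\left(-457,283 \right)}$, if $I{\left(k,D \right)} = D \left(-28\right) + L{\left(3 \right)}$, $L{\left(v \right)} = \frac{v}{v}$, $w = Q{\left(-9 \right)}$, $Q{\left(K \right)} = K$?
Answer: $- \frac{3040242230025059}{9744113606} \approx -3.1201 \cdot 10^{5}$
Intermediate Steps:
$w = -9$
$L{\left(v \right)} = 1$
$I{\left(k,D \right)} = 1 - 28 D$ ($I{\left(k,D \right)} = D \left(-28\right) + 1 = - 28 D + 1 = 1 - 28 D$)
$\left(\left(\frac{153986}{168391} + \frac{w}{-57866}\right) - 304086\right) + I{\left(-457,283 \right)} = \left(\left(\frac{153986}{168391} - \frac{9}{-57866}\right) - 304086\right) + \left(1 - 7924\right) = \left(\left(153986 \cdot \frac{1}{168391} - - \frac{9}{57866}\right) - 304086\right) + \left(1 - 7924\right) = \left(\left(\frac{153986}{168391} + \frac{9}{57866}\right) - 304086\right) - 7923 = \left(\frac{8912069395}{9744113606} - 304086\right) - 7923 = - \frac{2963039617924721}{9744113606} - 7923 = - \frac{3040242230025059}{9744113606}$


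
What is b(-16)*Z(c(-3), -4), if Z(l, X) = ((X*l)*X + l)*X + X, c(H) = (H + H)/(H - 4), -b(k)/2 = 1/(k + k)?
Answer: -109/28 ≈ -3.8929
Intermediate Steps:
b(k) = -1/k (b(k) = -2/(k + k) = -2*1/(2*k) = -1/k)
c(H) = 2*H/(-4 + H) (c(H) = (2*H)/(-4 + H) = 2*H/(-4 + H))
Z(l, X) = X + X*(l + l*X²) (Z(l, X) = (l*X² + l)*X + X = (l + l*X²)*X + X = X*(l + l*X²) + X = X + X*(l + l*X²))
b(-16)*Z(c(-3), -4) = (-1/(-16))*(-4*(1 + 2*(-3)/(-4 - 3) + (2*(-3)/(-4 - 3))*(-4)²)) = (-1*(-1/16))*(-4*(1 + 2*(-3)/(-7) + (2*(-3)/(-7))*16)) = (-4*(1 + 2*(-3)*(-⅐) + (2*(-3)*(-⅐))*16))/16 = (-4*(1 + 6/7 + (6/7)*16))/16 = (-4*(1 + 6/7 + 96/7))/16 = (-4*109/7)/16 = (1/16)*(-436/7) = -109/28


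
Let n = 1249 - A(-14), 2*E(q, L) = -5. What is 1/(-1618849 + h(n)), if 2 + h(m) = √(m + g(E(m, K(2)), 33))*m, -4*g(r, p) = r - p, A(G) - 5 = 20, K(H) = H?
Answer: -539617/872943832155 - 34*√19726/290981277385 ≈ -6.3457e-7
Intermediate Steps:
E(q, L) = -5/2 (E(q, L) = (½)*(-5) = -5/2)
A(G) = 25 (A(G) = 5 + 20 = 25)
g(r, p) = -r/4 + p/4 (g(r, p) = -(r - p)/4 = -r/4 + p/4)
n = 1224 (n = 1249 - 1*25 = 1249 - 25 = 1224)
h(m) = -2 + m*√(71/8 + m) (h(m) = -2 + √(m + (-¼*(-5/2) + (¼)*33))*m = -2 + √(m + (5/8 + 33/4))*m = -2 + √(m + 71/8)*m = -2 + √(71/8 + m)*m = -2 + m*√(71/8 + m))
1/(-1618849 + h(n)) = 1/(-1618849 + (-2 + (¼)*1224*√(142 + 16*1224))) = 1/(-1618849 + (-2 + (¼)*1224*√(142 + 19584))) = 1/(-1618849 + (-2 + (¼)*1224*√19726)) = 1/(-1618849 + (-2 + 306*√19726)) = 1/(-1618851 + 306*√19726)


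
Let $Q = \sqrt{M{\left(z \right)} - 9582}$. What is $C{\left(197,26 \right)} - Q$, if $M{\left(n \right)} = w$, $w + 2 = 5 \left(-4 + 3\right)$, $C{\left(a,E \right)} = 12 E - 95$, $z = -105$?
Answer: $217 - i \sqrt{9589} \approx 217.0 - 97.923 i$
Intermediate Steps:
$C{\left(a,E \right)} = -95 + 12 E$
$w = -7$ ($w = -2 + 5 \left(-4 + 3\right) = -2 + 5 \left(-1\right) = -2 - 5 = -7$)
$M{\left(n \right)} = -7$
$Q = i \sqrt{9589}$ ($Q = \sqrt{-7 - 9582} = \sqrt{-9589} = i \sqrt{9589} \approx 97.923 i$)
$C{\left(197,26 \right)} - Q = \left(-95 + 12 \cdot 26\right) - i \sqrt{9589} = \left(-95 + 312\right) - i \sqrt{9589} = 217 - i \sqrt{9589}$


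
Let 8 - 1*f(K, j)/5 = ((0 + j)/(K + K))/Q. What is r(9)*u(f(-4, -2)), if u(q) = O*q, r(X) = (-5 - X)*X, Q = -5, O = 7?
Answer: -71001/2 ≈ -35501.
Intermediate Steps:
f(K, j) = 40 + j/(2*K) (f(K, j) = 40 - 5*(0 + j)/(K + K)/(-5) = 40 - 5*j/((2*K))*(-1)/5 = 40 - 5*j*(1/(2*K))*(-1)/5 = 40 - 5*j/(2*K)*(-1)/5 = 40 - (-1)*j/(2*K) = 40 + j/(2*K))
r(X) = X*(-5 - X)
u(q) = 7*q
r(9)*u(f(-4, -2)) = (-1*9*(5 + 9))*(7*(40 + (½)*(-2)/(-4))) = (-1*9*14)*(7*(40 + (½)*(-2)*(-¼))) = -882*(40 + ¼) = -882*161/4 = -126*1127/4 = -71001/2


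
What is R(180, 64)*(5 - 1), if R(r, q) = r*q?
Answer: 46080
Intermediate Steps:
R(r, q) = q*r
R(180, 64)*(5 - 1) = (64*180)*(5 - 1) = 11520*4 = 46080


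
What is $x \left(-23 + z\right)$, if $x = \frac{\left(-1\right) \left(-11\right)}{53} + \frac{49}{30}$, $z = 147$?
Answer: $\frac{181474}{795} \approx 228.27$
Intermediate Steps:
$x = \frac{2927}{1590}$ ($x = 11 \cdot \frac{1}{53} + 49 \cdot \frac{1}{30} = \frac{11}{53} + \frac{49}{30} = \frac{2927}{1590} \approx 1.8409$)
$x \left(-23 + z\right) = \frac{2927 \left(-23 + 147\right)}{1590} = \frac{2927}{1590} \cdot 124 = \frac{181474}{795}$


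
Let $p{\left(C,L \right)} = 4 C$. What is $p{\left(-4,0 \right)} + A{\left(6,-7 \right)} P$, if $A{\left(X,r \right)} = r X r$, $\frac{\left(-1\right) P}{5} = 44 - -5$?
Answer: $-72046$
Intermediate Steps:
$P = -245$ ($P = - 5 \left(44 - -5\right) = - 5 \left(44 + 5\right) = \left(-5\right) 49 = -245$)
$A{\left(X,r \right)} = X r^{2}$ ($A{\left(X,r \right)} = X r r = X r^{2}$)
$p{\left(-4,0 \right)} + A{\left(6,-7 \right)} P = 4 \left(-4\right) + 6 \left(-7\right)^{2} \left(-245\right) = -16 + 6 \cdot 49 \left(-245\right) = -16 + 294 \left(-245\right) = -16 - 72030 = -72046$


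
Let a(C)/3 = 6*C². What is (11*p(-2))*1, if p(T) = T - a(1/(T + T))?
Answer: -275/8 ≈ -34.375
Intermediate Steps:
a(C) = 18*C² (a(C) = 3*(6*C²) = 18*C²)
p(T) = T - 9/(2*T²) (p(T) = T - 18*(1/(T + T))² = T - 18*(1/(2*T))² = T - 18*1/(4*T²) = T - 9/(2*T²))
(11*p(-2))*1 = (11*(-2 - 9/2/(-2)²))*1 = (11*(-2 - 9/2*¼))*1 = (11*(-2 - 9/8))*1 = (11*(-25/8))*1 = -275/8*1 = -275/8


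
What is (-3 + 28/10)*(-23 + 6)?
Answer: 17/5 ≈ 3.4000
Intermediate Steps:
(-3 + 28/10)*(-23 + 6) = (-3 + 28*(⅒))*(-17) = (-3 + 14/5)*(-17) = -⅕*(-17) = 17/5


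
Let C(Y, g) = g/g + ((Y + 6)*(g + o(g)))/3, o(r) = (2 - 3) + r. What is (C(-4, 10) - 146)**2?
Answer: 157609/9 ≈ 17512.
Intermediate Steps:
o(r) = -1 + r
C(Y, g) = 1 + (-1 + 2*g)*(6 + Y)/3 (C(Y, g) = g/g + ((Y + 6)*(g + (-1 + g)))/3 = 1 + ((6 + Y)*(-1 + 2*g))*(1/3) = 1 + ((-1 + 2*g)*(6 + Y))*(1/3) = 1 + (-1 + 2*g)*(6 + Y)/3)
(C(-4, 10) - 146)**2 = ((-1 + 4*10 - 1/3*(-4) + (2/3)*(-4)*10) - 146)**2 = ((-1 + 40 + 4/3 - 80/3) - 146)**2 = (41/3 - 146)**2 = (-397/3)**2 = 157609/9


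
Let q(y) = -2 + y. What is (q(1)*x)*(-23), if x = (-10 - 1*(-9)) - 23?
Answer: -552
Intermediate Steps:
x = -24 (x = (-10 + 9) - 23 = -1 - 23 = -24)
(q(1)*x)*(-23) = ((-2 + 1)*(-24))*(-23) = -1*(-24)*(-23) = 24*(-23) = -552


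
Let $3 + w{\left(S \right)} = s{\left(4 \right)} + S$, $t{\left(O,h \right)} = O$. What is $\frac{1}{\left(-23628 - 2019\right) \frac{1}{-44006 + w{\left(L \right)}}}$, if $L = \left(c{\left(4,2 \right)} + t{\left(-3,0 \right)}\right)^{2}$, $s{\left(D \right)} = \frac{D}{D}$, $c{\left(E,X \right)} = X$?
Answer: $\frac{14669}{8549} \approx 1.7159$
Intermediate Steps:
$s{\left(D \right)} = 1$
$L = 1$ ($L = \left(2 - 3\right)^{2} = \left(-1\right)^{2} = 1$)
$w{\left(S \right)} = -2 + S$ ($w{\left(S \right)} = -3 + \left(1 + S\right) = -2 + S$)
$\frac{1}{\left(-23628 - 2019\right) \frac{1}{-44006 + w{\left(L \right)}}} = \frac{1}{\left(-23628 - 2019\right) \frac{1}{-44006 + \left(-2 + 1\right)}} = \frac{1}{\left(-25647\right) \frac{1}{-44006 - 1}} = \frac{1}{\left(-25647\right) \frac{1}{-44007}} = \frac{1}{\left(-25647\right) \left(- \frac{1}{44007}\right)} = \frac{1}{\frac{8549}{14669}} = \frac{14669}{8549}$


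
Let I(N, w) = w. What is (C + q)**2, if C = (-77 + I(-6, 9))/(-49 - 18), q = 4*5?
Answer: 1982464/4489 ≈ 441.63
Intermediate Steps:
q = 20
C = 68/67 (C = (-77 + 9)/(-49 - 18) = -68/(-67) = -68*(-1/67) = 68/67 ≈ 1.0149)
(C + q)**2 = (68/67 + 20)**2 = (1408/67)**2 = 1982464/4489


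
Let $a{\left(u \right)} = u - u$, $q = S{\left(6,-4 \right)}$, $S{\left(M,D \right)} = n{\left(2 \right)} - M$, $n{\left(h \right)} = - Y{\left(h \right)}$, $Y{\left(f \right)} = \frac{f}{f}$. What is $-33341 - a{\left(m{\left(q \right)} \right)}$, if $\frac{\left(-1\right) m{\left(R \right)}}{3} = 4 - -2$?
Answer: $-33341$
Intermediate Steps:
$Y{\left(f \right)} = 1$
$n{\left(h \right)} = -1$ ($n{\left(h \right)} = \left(-1\right) 1 = -1$)
$S{\left(M,D \right)} = -1 - M$
$q = -7$ ($q = -1 - 6 = -7$)
$m{\left(R \right)} = -18$ ($m{\left(R \right)} = - 3 \left(4 - -2\right) = - 3 \left(4 + 2\right) = \left(-3\right) 6 = -18$)
$a{\left(u \right)} = 0$
$-33341 - a{\left(m{\left(q \right)} \right)} = -33341 - 0 = -33341 + 0 = -33341$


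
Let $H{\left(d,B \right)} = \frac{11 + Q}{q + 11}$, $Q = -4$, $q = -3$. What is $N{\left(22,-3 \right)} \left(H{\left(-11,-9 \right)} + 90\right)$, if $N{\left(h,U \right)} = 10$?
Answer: $\frac{3635}{4} \approx 908.75$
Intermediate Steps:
$H{\left(d,B \right)} = \frac{7}{8}$ ($H{\left(d,B \right)} = \frac{11 - 4}{-3 + 11} = \frac{7}{8}$)
$N{\left(22,-3 \right)} \left(H{\left(-11,-9 \right)} + 90\right) = 10 \left(\frac{7}{8} + 90\right) = 10 \cdot \frac{727}{8} = \frac{3635}{4}$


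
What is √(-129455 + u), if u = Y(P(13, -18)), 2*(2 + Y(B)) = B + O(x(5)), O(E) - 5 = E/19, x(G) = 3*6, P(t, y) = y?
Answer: I*√186944610/38 ≈ 359.81*I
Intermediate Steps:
x(G) = 18
O(E) = 5 + E/19
Y(B) = 37/38 + B/2 (Y(B) = -2 + (B + (5 + (1/19)*18))/2 = -2 + (B + (5 + 18/19))/2 = -2 + (B + 113/19)/2 = -2 + (113/19 + B)/2 = -2 + (113/38 + B/2) = 37/38 + B/2)
u = -305/38 (u = 37/38 + (½)*(-18) = 37/38 - 9 = -305/38 ≈ -8.0263)
√(-129455 + u) = √(-129455 - 305/38) = √(-4919595/38) = I*√186944610/38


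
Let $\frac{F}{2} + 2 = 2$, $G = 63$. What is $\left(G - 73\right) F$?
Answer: $0$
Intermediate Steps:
$F = 0$ ($F = -4 + 2 \cdot 2 = -4 + 4 = 0$)
$\left(G - 73\right) F = \left(63 - 73\right) 0 = \left(-10\right) 0 = 0$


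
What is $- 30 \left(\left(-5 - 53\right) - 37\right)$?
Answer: $2850$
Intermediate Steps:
$- 30 \left(\left(-5 - 53\right) - 37\right) = - 30 \left(-58 - 37\right) = \left(-30\right) \left(-95\right) = 2850$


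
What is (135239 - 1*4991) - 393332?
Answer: -263084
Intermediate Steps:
(135239 - 1*4991) - 393332 = (135239 - 4991) - 393332 = 130248 - 393332 = -263084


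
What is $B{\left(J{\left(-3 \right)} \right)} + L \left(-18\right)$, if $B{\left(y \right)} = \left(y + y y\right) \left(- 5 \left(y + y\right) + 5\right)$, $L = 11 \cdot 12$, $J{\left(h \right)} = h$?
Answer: $-2166$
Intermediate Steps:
$L = 132$
$B{\left(y \right)} = \left(5 - 10 y\right) \left(y + y^{2}\right)$ ($B{\left(y \right)} = \left(y + y^{2}\right) \left(- 5 \cdot 2 y + 5\right) = \left(y + y^{2}\right) \left(- 10 y + 5\right) = \left(y + y^{2}\right) \left(5 - 10 y\right) = \left(5 - 10 y\right) \left(y + y^{2}\right)$)
$B{\left(J{\left(-3 \right)} \right)} + L \left(-18\right) = 5 \left(-3\right) \left(1 - -3 - 2 \left(-3\right)^{2}\right) + 132 \left(-18\right) = 5 \left(-3\right) \left(1 + 3 - 18\right) - 2376 = 5 \left(-3\right) \left(-14\right) - 2376 = 210 - 2376 = -2166$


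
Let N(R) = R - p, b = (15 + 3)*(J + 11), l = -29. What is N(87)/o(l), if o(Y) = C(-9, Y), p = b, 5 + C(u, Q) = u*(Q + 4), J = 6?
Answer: -219/220 ≈ -0.99545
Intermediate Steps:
C(u, Q) = -5 + u*(4 + Q) (C(u, Q) = -5 + u*(Q + 4) = -5 + u*(4 + Q))
b = 306 (b = (15 + 3)*(6 + 11) = 18*17 = 306)
p = 306
o(Y) = -41 - 9*Y (o(Y) = -5 + 4*(-9) + Y*(-9) = -5 - 36 - 9*Y = -41 - 9*Y)
N(R) = -306 + R (N(R) = R - 1*306 = R - 306 = -306 + R)
N(87)/o(l) = (-306 + 87)/(-41 - 9*(-29)) = -219/(-41 + 261) = -219/220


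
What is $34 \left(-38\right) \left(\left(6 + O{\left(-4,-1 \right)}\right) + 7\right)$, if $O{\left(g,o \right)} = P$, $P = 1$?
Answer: $-18088$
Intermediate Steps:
$O{\left(g,o \right)} = 1$
$34 \left(-38\right) \left(\left(6 + O{\left(-4,-1 \right)}\right) + 7\right) = 34 \left(-38\right) \left(\left(6 + 1\right) + 7\right) = - 1292 \left(7 + 7\right) = \left(-1292\right) 14 = -18088$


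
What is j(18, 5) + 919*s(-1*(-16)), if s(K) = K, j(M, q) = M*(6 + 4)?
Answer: 14884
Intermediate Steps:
j(M, q) = 10*M (j(M, q) = M*10 = 10*M)
j(18, 5) + 919*s(-1*(-16)) = 10*18 + 919*(-1*(-16)) = 180 + 919*16 = 180 + 14704 = 14884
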